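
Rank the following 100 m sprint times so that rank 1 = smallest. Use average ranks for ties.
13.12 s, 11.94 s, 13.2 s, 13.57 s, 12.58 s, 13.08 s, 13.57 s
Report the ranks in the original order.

4, 1, 5, 6.5, 2, 3, 6.5

Sorted (ascending): 11.94, 12.58, 13.08, 13.12, 13.2, 13.57, 13.57
The 2 values of 13.57 occupy positions 6–7 → average rank (6+7)/2 = 6.5.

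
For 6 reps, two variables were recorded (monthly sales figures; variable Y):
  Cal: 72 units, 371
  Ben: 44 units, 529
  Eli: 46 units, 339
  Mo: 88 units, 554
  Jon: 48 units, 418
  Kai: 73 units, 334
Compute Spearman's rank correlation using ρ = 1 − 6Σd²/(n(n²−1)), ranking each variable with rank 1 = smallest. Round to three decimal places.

Ranks of variable 1: 4, 1, 2, 6, 3, 5
Ranks of variable 2: 3, 5, 2, 6, 4, 1
d = r₁ − r₂: 1, -4, 0, 0, -1, 4
d²: 1, 16, 0, 0, 1, 16; Σd² = 34
ρ = 1 − 6·34/(6·35) = 1 − 204/210 = 0.029

0.029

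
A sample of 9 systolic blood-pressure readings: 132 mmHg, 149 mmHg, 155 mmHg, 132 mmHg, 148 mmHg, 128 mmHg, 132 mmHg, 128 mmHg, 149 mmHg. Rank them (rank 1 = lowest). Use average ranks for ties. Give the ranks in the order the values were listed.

Sorted (ascending): 128, 128, 132, 132, 132, 148, 149, 149, 155
The 2 values of 128 occupy positions 1–2 → average rank (1+2)/2 = 1.5.
The 3 values of 132 occupy positions 3–5 → average rank 4.
The 2 values of 149 occupy positions 7–8 → average rank (7+8)/2 = 7.5.

4, 7.5, 9, 4, 6, 1.5, 4, 1.5, 7.5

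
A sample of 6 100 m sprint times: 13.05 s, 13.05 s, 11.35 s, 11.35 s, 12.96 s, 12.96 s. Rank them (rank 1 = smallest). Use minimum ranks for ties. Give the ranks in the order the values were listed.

5, 5, 1, 1, 3, 3

Sorted (ascending): 11.35, 11.35, 12.96, 12.96, 13.05, 13.05
The 2 values of 11.35 occupy positions 1–2 → each gets rank 1.
The 2 values of 12.96 occupy positions 3–4 → each gets rank 3.
The 2 values of 13.05 occupy positions 5–6 → each gets rank 5.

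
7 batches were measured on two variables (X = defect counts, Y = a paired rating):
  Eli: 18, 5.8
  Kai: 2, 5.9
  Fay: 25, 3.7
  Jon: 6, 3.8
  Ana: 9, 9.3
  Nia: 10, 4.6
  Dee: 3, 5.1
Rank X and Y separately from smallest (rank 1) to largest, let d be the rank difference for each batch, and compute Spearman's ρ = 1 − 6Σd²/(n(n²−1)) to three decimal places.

-0.429

Ranks of variable 1: 6, 1, 7, 3, 4, 5, 2
Ranks of variable 2: 5, 6, 1, 2, 7, 3, 4
d = r₁ − r₂: 1, -5, 6, 1, -3, 2, -2
d²: 1, 25, 36, 1, 9, 4, 4; Σd² = 80
ρ = 1 − 6·80/(7·48) = 1 − 480/336 = -0.429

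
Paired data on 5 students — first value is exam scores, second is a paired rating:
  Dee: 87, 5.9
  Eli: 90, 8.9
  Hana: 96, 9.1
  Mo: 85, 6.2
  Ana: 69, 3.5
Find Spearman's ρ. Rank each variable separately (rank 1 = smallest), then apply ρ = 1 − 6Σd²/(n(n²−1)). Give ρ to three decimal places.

0.900

Ranks of variable 1: 3, 4, 5, 2, 1
Ranks of variable 2: 2, 4, 5, 3, 1
d = r₁ − r₂: 1, 0, 0, -1, 0
d²: 1, 0, 0, 1, 0; Σd² = 2
ρ = 1 − 6·2/(5·24) = 1 − 12/120 = 0.900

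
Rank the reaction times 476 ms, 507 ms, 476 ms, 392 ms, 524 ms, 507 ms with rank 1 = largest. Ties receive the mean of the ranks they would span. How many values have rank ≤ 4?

3

Sorted (descending): 524, 507, 507, 476, 476, 392
The 2 values of 507 occupy positions 2–3 → average rank (2+3)/2 = 2.5.
The 2 values of 476 occupy positions 4–5 → average rank (4+5)/2 = 4.5.
Ranks ≤ 4: {1, 2.5, 2.5} → 3 values.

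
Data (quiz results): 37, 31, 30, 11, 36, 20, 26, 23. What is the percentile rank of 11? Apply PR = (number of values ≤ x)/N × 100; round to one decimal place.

N = 8.
Strictly below 11: 0. Equal to 11: 1.
PR = 1/8 × 100 = 12.5

12.5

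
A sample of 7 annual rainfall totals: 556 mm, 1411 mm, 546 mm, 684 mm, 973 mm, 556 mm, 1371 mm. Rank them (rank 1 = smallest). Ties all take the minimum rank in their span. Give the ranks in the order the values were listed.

Sorted (ascending): 546, 556, 556, 684, 973, 1371, 1411
The 2 values of 556 occupy positions 2–3 → each gets rank 2.

2, 7, 1, 4, 5, 2, 6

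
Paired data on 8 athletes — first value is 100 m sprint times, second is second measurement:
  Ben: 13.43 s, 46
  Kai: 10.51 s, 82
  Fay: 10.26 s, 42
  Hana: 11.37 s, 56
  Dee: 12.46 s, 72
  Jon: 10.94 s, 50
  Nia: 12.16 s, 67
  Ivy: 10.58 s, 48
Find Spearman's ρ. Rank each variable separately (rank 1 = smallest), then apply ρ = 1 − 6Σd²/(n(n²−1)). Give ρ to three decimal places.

Ranks of variable 1: 8, 2, 1, 5, 7, 4, 6, 3
Ranks of variable 2: 2, 8, 1, 5, 7, 4, 6, 3
d = r₁ − r₂: 6, -6, 0, 0, 0, 0, 0, 0
d²: 36, 36, 0, 0, 0, 0, 0, 0; Σd² = 72
ρ = 1 − 6·72/(8·63) = 1 − 432/504 = 0.143

0.143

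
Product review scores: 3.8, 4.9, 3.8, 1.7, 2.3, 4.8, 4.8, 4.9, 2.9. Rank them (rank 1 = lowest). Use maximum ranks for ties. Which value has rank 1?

1.7

Sorted (ascending): 1.7, 2.3, 2.9, 3.8, 3.8, 4.8, 4.8, 4.9, 4.9
The 2 values of 3.8 occupy positions 4–5 → each gets rank 5.
The 2 values of 4.8 occupy positions 6–7 → each gets rank 7.
The 2 values of 4.9 occupy positions 8–9 → each gets rank 9.
Rank 1 → value 1.7.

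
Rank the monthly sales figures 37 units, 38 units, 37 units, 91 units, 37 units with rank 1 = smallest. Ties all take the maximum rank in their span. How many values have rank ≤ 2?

Sorted (ascending): 37, 37, 37, 38, 91
The 3 values of 37 occupy positions 1–3 → each gets rank 3.
Ranks ≤ 2: {} → 0 values.

0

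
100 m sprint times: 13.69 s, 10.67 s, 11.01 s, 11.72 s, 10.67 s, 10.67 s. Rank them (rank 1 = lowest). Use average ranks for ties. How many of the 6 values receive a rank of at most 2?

Sorted (ascending): 10.67, 10.67, 10.67, 11.01, 11.72, 13.69
The 3 values of 10.67 occupy positions 1–3 → average rank 2.
Ranks ≤ 2: {2, 2, 2} → 3 values.

3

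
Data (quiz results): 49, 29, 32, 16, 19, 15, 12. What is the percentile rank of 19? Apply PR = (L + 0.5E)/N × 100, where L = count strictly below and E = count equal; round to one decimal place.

50.0

N = 7.
Strictly below 19: 3. Equal to 19: 1.
PR = (3 + 0.5·1)/7 × 100 = 50.0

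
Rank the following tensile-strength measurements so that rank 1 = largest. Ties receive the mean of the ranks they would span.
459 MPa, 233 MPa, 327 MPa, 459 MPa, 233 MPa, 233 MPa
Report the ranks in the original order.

1.5, 5, 3, 1.5, 5, 5

Sorted (descending): 459, 459, 327, 233, 233, 233
The 2 values of 459 occupy positions 1–2 → average rank (1+2)/2 = 1.5.
The 3 values of 233 occupy positions 4–6 → average rank 5.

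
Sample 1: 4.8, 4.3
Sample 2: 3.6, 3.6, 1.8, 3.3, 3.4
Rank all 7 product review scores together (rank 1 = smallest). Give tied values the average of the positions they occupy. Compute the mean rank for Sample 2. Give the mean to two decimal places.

3.00

Sorted (ascending): 1.8, 3.3, 3.4, 3.6, 3.6, 4.3, 4.8
The 2 values of 3.6 occupy positions 4–5 → average rank (4+5)/2 = 4.5.
Sample 2 values → pooled ranks: 3.6→4.5, 3.6→4.5, 1.8→1, 3.3→2, 3.4→3
Mean rank = (4.5 + 4.5 + 1 + 2 + 3) / 5 = 3.00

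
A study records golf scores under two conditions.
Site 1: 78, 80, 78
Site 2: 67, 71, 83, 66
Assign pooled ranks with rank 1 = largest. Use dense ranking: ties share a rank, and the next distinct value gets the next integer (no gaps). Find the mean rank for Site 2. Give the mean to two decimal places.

4.00

Sorted (descending): 83, 80, 78, 78, 71, 67, 66
The 2 values of 78 share dense rank 3.
Remaining distinct values take the next consecutive integers.
Site 2 values → pooled ranks: 67→5, 71→4, 83→1, 66→6
Mean rank = (5 + 4 + 1 + 6) / 4 = 4.00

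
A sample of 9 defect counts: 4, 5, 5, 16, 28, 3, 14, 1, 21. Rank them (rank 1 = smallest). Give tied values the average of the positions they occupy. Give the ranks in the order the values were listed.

Sorted (ascending): 1, 3, 4, 5, 5, 14, 16, 21, 28
The 2 values of 5 occupy positions 4–5 → average rank (4+5)/2 = 4.5.

3, 4.5, 4.5, 7, 9, 2, 6, 1, 8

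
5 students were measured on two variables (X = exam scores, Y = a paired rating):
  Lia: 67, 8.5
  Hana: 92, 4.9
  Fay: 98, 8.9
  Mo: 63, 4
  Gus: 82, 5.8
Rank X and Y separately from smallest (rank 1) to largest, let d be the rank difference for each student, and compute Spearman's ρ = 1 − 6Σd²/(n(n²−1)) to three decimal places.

0.600

Ranks of variable 1: 2, 4, 5, 1, 3
Ranks of variable 2: 4, 2, 5, 1, 3
d = r₁ − r₂: -2, 2, 0, 0, 0
d²: 4, 4, 0, 0, 0; Σd² = 8
ρ = 1 − 6·8/(5·24) = 1 − 48/120 = 0.600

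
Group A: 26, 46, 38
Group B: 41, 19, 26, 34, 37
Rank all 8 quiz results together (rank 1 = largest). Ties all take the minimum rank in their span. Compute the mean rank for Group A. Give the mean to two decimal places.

Sorted (descending): 46, 41, 38, 37, 34, 26, 26, 19
The 2 values of 26 occupy positions 6–7 → each gets rank 6.
Group A values → pooled ranks: 26→6, 46→1, 38→3
Mean rank = (6 + 1 + 3) / 3 = 3.33

3.33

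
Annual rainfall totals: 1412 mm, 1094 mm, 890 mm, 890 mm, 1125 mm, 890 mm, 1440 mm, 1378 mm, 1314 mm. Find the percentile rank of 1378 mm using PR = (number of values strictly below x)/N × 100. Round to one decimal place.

N = 9.
Strictly below 1378: 6. Equal to 1378: 1.
PR = 6/9 × 100 = 66.7

66.7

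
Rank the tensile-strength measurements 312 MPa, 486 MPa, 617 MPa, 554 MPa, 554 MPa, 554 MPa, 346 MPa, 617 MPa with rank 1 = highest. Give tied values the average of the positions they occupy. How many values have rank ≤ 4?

Sorted (descending): 617, 617, 554, 554, 554, 486, 346, 312
The 2 values of 617 occupy positions 1–2 → average rank (1+2)/2 = 1.5.
The 3 values of 554 occupy positions 3–5 → average rank 4.
Ranks ≤ 4: {1.5, 1.5, 4, 4, 4} → 5 values.

5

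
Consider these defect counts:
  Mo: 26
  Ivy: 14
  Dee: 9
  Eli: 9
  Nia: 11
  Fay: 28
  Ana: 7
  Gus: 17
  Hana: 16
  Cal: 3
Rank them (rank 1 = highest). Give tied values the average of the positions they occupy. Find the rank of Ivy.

Sorted (descending): 28, 26, 17, 16, 14, 11, 9, 9, 7, 3
The 2 values of 9 occupy positions 7–8 → average rank (7+8)/2 = 7.5.
Ivy has value 14 → rank 5.

5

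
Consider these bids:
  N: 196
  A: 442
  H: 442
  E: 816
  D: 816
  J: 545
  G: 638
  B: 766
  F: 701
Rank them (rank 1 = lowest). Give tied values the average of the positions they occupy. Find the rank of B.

Sorted (ascending): 196, 442, 442, 545, 638, 701, 766, 816, 816
The 2 values of 442 occupy positions 2–3 → average rank (2+3)/2 = 2.5.
The 2 values of 816 occupy positions 8–9 → average rank (8+9)/2 = 8.5.
B has value 766 → rank 7.

7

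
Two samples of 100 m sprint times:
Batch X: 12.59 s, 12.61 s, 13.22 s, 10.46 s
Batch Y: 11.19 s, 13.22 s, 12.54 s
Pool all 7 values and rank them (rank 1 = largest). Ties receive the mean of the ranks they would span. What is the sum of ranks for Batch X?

Sorted (descending): 13.22, 13.22, 12.61, 12.59, 12.54, 11.19, 10.46
The 2 values of 13.22 occupy positions 1–2 → average rank (1+2)/2 = 1.5.
Batch X values → pooled ranks: 12.59→4, 12.61→3, 13.22→1.5, 10.46→7
Rank sum = 4 + 3 + 1.5 + 7 = 15.5

15.5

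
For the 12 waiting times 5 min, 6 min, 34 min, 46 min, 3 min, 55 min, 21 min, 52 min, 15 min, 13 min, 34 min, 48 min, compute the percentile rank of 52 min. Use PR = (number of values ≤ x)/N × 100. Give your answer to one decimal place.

91.7

N = 12.
Strictly below 52: 10. Equal to 52: 1.
PR = 11/12 × 100 = 91.7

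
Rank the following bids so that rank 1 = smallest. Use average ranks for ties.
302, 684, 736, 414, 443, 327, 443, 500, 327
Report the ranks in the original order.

1, 8, 9, 4, 5.5, 2.5, 5.5, 7, 2.5

Sorted (ascending): 302, 327, 327, 414, 443, 443, 500, 684, 736
The 2 values of 327 occupy positions 2–3 → average rank (2+3)/2 = 2.5.
The 2 values of 443 occupy positions 5–6 → average rank (5+6)/2 = 5.5.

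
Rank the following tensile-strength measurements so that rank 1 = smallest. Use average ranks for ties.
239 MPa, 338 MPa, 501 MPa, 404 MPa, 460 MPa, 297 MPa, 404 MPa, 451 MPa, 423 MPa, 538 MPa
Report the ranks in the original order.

1, 3, 9, 4.5, 8, 2, 4.5, 7, 6, 10

Sorted (ascending): 239, 297, 338, 404, 404, 423, 451, 460, 501, 538
The 2 values of 404 occupy positions 4–5 → average rank (4+5)/2 = 4.5.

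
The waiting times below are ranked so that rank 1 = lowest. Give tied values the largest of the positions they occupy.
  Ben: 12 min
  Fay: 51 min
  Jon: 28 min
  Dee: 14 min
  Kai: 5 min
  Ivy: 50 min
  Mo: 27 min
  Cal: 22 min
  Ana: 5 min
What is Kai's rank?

Sorted (ascending): 5, 5, 12, 14, 22, 27, 28, 50, 51
The 2 values of 5 occupy positions 1–2 → each gets rank 2.
Kai has value 5 min → rank 2.

2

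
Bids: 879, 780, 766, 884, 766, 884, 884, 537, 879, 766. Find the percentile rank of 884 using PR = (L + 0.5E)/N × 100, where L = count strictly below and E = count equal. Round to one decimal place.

N = 10.
Strictly below 884: 7. Equal to 884: 3.
PR = (7 + 0.5·3)/10 × 100 = 85.0

85.0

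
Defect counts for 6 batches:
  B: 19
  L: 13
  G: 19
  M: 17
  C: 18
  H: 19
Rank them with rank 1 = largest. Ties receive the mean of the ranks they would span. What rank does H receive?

2

Sorted (descending): 19, 19, 19, 18, 17, 13
The 3 values of 19 occupy positions 1–3 → average rank 2.
H has value 19 → rank 2.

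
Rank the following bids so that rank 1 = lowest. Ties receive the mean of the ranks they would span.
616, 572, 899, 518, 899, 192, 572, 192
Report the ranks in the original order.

6, 4.5, 7.5, 3, 7.5, 1.5, 4.5, 1.5

Sorted (ascending): 192, 192, 518, 572, 572, 616, 899, 899
The 2 values of 192 occupy positions 1–2 → average rank (1+2)/2 = 1.5.
The 2 values of 572 occupy positions 4–5 → average rank (4+5)/2 = 4.5.
The 2 values of 899 occupy positions 7–8 → average rank (7+8)/2 = 7.5.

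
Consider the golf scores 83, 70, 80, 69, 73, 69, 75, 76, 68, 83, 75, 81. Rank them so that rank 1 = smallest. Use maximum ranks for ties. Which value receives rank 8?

76

Sorted (ascending): 68, 69, 69, 70, 73, 75, 75, 76, 80, 81, 83, 83
The 2 values of 69 occupy positions 2–3 → each gets rank 3.
The 2 values of 75 occupy positions 6–7 → each gets rank 7.
The 2 values of 83 occupy positions 11–12 → each gets rank 12.
Rank 8 → value 76.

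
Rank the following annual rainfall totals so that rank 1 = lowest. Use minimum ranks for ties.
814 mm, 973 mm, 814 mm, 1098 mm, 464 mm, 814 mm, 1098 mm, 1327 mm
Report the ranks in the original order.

Sorted (ascending): 464, 814, 814, 814, 973, 1098, 1098, 1327
The 3 values of 814 occupy positions 2–4 → each gets rank 2.
The 2 values of 1098 occupy positions 6–7 → each gets rank 6.

2, 5, 2, 6, 1, 2, 6, 8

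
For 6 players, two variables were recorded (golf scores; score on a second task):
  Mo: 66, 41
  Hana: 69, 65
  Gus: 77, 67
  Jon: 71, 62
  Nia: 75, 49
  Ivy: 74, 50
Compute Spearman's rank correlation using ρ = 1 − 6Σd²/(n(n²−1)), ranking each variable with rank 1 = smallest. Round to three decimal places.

0.429

Ranks of variable 1: 1, 2, 6, 3, 5, 4
Ranks of variable 2: 1, 5, 6, 4, 2, 3
d = r₁ − r₂: 0, -3, 0, -1, 3, 1
d²: 0, 9, 0, 1, 9, 1; Σd² = 20
ρ = 1 − 6·20/(6·35) = 1 − 120/210 = 0.429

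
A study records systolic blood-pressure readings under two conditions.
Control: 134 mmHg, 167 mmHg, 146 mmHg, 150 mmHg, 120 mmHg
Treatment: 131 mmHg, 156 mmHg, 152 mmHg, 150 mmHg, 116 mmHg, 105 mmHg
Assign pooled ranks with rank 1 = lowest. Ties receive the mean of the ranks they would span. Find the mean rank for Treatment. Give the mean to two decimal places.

5.58

Sorted (ascending): 105, 116, 120, 131, 134, 146, 150, 150, 152, 156, 167
The 2 values of 150 occupy positions 7–8 → average rank (7+8)/2 = 7.5.
Treatment values → pooled ranks: 131→4, 156→10, 152→9, 150→7.5, 116→2, 105→1
Mean rank = (4 + 10 + 9 + 7.5 + 2 + 1) / 6 = 5.58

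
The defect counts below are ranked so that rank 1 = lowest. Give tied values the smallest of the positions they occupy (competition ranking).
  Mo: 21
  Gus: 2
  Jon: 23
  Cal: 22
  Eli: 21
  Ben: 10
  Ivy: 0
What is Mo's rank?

4

Sorted (ascending): 0, 2, 10, 21, 21, 22, 23
The 2 values of 21 occupy positions 4–5 → each gets rank 4.
Mo has value 21 → rank 4.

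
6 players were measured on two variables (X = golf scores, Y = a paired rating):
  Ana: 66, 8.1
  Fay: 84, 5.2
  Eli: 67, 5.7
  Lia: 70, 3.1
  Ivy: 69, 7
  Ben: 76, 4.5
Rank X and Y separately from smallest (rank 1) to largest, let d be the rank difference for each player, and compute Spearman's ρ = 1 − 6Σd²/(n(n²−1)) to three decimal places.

-0.714

Ranks of variable 1: 1, 6, 2, 4, 3, 5
Ranks of variable 2: 6, 3, 4, 1, 5, 2
d = r₁ − r₂: -5, 3, -2, 3, -2, 3
d²: 25, 9, 4, 9, 4, 9; Σd² = 60
ρ = 1 − 6·60/(6·35) = 1 − 360/210 = -0.714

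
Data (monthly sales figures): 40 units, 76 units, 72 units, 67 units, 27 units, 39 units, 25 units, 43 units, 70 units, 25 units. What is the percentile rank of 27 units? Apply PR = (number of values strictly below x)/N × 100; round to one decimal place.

20.0

N = 10.
Strictly below 27: 2. Equal to 27: 1.
PR = 2/10 × 100 = 20.0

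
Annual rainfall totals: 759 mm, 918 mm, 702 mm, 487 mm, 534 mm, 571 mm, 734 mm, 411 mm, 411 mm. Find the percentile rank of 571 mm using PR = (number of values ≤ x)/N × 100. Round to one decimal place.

55.6

N = 9.
Strictly below 571: 4. Equal to 571: 1.
PR = 5/9 × 100 = 55.6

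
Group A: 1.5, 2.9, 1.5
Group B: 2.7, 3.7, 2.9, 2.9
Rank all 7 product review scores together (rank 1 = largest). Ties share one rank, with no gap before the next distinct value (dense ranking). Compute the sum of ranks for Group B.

8

Sorted (descending): 3.7, 2.9, 2.9, 2.9, 2.7, 1.5, 1.5
The 3 values of 2.9 share dense rank 2.
The 2 values of 1.5 share dense rank 4.
Remaining distinct values take the next consecutive integers.
Group B values → pooled ranks: 2.7→3, 3.7→1, 2.9→2, 2.9→2
Rank sum = 3 + 1 + 2 + 2 = 8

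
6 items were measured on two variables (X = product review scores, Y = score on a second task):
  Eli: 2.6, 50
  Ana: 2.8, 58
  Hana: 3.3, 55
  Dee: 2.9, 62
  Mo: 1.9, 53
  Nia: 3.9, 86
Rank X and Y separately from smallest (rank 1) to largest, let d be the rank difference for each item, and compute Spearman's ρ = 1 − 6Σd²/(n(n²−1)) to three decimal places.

Ranks of variable 1: 2, 3, 5, 4, 1, 6
Ranks of variable 2: 1, 4, 3, 5, 2, 6
d = r₁ − r₂: 1, -1, 2, -1, -1, 0
d²: 1, 1, 4, 1, 1, 0; Σd² = 8
ρ = 1 − 6·8/(6·35) = 1 − 48/210 = 0.771

0.771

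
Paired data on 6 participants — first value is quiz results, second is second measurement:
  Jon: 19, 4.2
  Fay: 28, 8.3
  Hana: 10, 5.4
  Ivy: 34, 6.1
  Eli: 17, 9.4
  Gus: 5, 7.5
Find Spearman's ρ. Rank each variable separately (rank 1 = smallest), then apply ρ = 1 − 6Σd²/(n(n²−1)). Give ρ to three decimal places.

Ranks of variable 1: 4, 5, 2, 6, 3, 1
Ranks of variable 2: 1, 5, 2, 3, 6, 4
d = r₁ − r₂: 3, 0, 0, 3, -3, -3
d²: 9, 0, 0, 9, 9, 9; Σd² = 36
ρ = 1 − 6·36/(6·35) = 1 − 216/210 = -0.029

-0.029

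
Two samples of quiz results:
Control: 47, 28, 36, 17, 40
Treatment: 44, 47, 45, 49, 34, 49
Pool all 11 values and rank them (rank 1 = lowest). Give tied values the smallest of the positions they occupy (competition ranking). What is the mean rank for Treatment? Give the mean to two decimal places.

7.33

Sorted (ascending): 17, 28, 34, 36, 40, 44, 45, 47, 47, 49, 49
The 2 values of 47 occupy positions 8–9 → each gets rank 8.
The 2 values of 49 occupy positions 10–11 → each gets rank 10.
Treatment values → pooled ranks: 44→6, 47→8, 45→7, 49→10, 34→3, 49→10
Mean rank = (6 + 8 + 7 + 10 + 3 + 10) / 6 = 7.33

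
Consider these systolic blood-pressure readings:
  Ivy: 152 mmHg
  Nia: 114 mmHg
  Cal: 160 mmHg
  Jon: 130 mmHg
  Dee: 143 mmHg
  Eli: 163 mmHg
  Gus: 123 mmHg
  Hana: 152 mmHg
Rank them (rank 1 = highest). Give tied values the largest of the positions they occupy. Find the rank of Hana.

Sorted (descending): 163, 160, 152, 152, 143, 130, 123, 114
The 2 values of 152 occupy positions 3–4 → each gets rank 4.
Hana has value 152 mmHg → rank 4.

4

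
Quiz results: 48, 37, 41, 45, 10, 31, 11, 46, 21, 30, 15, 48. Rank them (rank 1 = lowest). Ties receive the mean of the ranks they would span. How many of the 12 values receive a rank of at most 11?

10

Sorted (ascending): 10, 11, 15, 21, 30, 31, 37, 41, 45, 46, 48, 48
The 2 values of 48 occupy positions 11–12 → average rank (11+12)/2 = 11.5.
Ranks ≤ 11: {1, 2, 3, 4, 5, 6, 7, 8, 9, 10} → 10 values.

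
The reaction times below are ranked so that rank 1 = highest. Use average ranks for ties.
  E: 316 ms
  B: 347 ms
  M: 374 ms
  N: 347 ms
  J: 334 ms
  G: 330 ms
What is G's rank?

5

Sorted (descending): 374, 347, 347, 334, 330, 316
The 2 values of 347 occupy positions 2–3 → average rank (2+3)/2 = 2.5.
G has value 330 ms → rank 5.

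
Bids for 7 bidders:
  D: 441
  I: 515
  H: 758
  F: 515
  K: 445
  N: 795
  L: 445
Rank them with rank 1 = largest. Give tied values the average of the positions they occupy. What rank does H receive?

2

Sorted (descending): 795, 758, 515, 515, 445, 445, 441
The 2 values of 515 occupy positions 3–4 → average rank (3+4)/2 = 3.5.
The 2 values of 445 occupy positions 5–6 → average rank (5+6)/2 = 5.5.
H has value 758 → rank 2.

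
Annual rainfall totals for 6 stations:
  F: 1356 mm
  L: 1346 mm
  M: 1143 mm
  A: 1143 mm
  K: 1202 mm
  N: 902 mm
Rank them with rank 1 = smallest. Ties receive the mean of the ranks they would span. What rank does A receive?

2.5

Sorted (ascending): 902, 1143, 1143, 1202, 1346, 1356
The 2 values of 1143 occupy positions 2–3 → average rank (2+3)/2 = 2.5.
A has value 1143 mm → rank 2.5.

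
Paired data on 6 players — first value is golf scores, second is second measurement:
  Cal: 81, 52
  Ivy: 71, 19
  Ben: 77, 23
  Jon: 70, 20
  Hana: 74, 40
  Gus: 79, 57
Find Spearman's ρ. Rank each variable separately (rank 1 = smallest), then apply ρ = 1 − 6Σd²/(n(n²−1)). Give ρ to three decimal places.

Ranks of variable 1: 6, 2, 4, 1, 3, 5
Ranks of variable 2: 5, 1, 3, 2, 4, 6
d = r₁ − r₂: 1, 1, 1, -1, -1, -1
d²: 1, 1, 1, 1, 1, 1; Σd² = 6
ρ = 1 − 6·6/(6·35) = 1 − 36/210 = 0.829

0.829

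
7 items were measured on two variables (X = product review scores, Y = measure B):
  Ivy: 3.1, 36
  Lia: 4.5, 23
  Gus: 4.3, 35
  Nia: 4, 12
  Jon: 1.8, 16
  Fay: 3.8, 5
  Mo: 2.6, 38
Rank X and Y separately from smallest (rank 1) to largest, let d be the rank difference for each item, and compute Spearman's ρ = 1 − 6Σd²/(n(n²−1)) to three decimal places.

-0.179

Ranks of variable 1: 3, 7, 6, 5, 1, 4, 2
Ranks of variable 2: 6, 4, 5, 2, 3, 1, 7
d = r₁ − r₂: -3, 3, 1, 3, -2, 3, -5
d²: 9, 9, 1, 9, 4, 9, 25; Σd² = 66
ρ = 1 − 6·66/(7·48) = 1 − 396/336 = -0.179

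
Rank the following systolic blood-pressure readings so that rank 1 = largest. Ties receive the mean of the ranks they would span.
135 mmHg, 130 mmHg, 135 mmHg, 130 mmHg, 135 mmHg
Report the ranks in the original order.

Sorted (descending): 135, 135, 135, 130, 130
The 3 values of 135 occupy positions 1–3 → average rank 2.
The 2 values of 130 occupy positions 4–5 → average rank (4+5)/2 = 4.5.

2, 4.5, 2, 4.5, 2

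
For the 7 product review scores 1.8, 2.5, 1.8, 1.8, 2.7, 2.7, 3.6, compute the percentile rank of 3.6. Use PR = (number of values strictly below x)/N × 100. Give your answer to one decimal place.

85.7

N = 7.
Strictly below 3.6: 6. Equal to 3.6: 1.
PR = 6/7 × 100 = 85.7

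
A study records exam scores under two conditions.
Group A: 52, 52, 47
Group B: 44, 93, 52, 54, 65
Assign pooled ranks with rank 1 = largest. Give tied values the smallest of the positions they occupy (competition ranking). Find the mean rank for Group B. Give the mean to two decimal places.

3.60

Sorted (descending): 93, 65, 54, 52, 52, 52, 47, 44
The 3 values of 52 occupy positions 4–6 → each gets rank 4.
Group B values → pooled ranks: 44→8, 93→1, 52→4, 54→3, 65→2
Mean rank = (8 + 1 + 4 + 3 + 2) / 5 = 3.60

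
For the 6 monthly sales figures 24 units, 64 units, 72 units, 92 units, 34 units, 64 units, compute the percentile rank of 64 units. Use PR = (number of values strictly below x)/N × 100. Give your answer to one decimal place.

33.3

N = 6.
Strictly below 64: 2. Equal to 64: 2.
PR = 2/6 × 100 = 33.3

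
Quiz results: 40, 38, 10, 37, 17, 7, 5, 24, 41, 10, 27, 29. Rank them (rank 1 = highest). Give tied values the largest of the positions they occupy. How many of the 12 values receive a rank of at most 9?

Sorted (descending): 41, 40, 38, 37, 29, 27, 24, 17, 10, 10, 7, 5
The 2 values of 10 occupy positions 9–10 → each gets rank 10.
Ranks ≤ 9: {1, 2, 3, 4, 5, 6, 7, 8} → 8 values.

8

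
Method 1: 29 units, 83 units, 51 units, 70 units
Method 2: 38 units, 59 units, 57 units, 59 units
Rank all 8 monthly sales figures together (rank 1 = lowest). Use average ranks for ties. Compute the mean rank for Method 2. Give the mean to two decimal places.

Sorted (ascending): 29, 38, 51, 57, 59, 59, 70, 83
The 2 values of 59 occupy positions 5–6 → average rank (5+6)/2 = 5.5.
Method 2 values → pooled ranks: 38→2, 59→5.5, 57→4, 59→5.5
Mean rank = (2 + 5.5 + 4 + 5.5) / 4 = 4.25

4.25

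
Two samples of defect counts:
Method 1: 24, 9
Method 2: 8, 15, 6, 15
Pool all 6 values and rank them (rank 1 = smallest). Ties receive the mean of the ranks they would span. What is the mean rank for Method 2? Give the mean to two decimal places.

Sorted (ascending): 6, 8, 9, 15, 15, 24
The 2 values of 15 occupy positions 4–5 → average rank (4+5)/2 = 4.5.
Method 2 values → pooled ranks: 8→2, 15→4.5, 6→1, 15→4.5
Mean rank = (2 + 4.5 + 1 + 4.5) / 4 = 3.00

3.00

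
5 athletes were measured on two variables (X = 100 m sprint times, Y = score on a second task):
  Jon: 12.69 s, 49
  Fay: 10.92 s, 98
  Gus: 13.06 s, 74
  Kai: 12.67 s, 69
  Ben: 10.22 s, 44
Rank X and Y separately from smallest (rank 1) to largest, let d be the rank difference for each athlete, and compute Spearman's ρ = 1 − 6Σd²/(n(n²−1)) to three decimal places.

Ranks of variable 1: 4, 2, 5, 3, 1
Ranks of variable 2: 2, 5, 4, 3, 1
d = r₁ − r₂: 2, -3, 1, 0, 0
d²: 4, 9, 1, 0, 0; Σd² = 14
ρ = 1 − 6·14/(5·24) = 1 − 84/120 = 0.300

0.300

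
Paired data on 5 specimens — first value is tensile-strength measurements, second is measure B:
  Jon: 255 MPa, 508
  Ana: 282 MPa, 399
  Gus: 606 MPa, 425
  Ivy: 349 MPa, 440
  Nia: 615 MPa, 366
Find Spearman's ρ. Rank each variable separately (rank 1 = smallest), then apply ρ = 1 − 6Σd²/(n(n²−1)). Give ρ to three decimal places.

Ranks of variable 1: 1, 2, 4, 3, 5
Ranks of variable 2: 5, 2, 3, 4, 1
d = r₁ − r₂: -4, 0, 1, -1, 4
d²: 16, 0, 1, 1, 16; Σd² = 34
ρ = 1 − 6·34/(5·24) = 1 − 204/120 = -0.700

-0.700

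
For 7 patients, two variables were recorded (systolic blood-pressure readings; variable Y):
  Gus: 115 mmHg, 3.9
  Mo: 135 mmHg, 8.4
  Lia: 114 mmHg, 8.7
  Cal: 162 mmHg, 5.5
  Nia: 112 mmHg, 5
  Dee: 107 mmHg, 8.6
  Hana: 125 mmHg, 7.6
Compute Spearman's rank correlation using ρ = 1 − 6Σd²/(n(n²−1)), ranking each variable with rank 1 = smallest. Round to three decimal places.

Ranks of variable 1: 4, 6, 3, 7, 2, 1, 5
Ranks of variable 2: 1, 5, 7, 3, 2, 6, 4
d = r₁ − r₂: 3, 1, -4, 4, 0, -5, 1
d²: 9, 1, 16, 16, 0, 25, 1; Σd² = 68
ρ = 1 − 6·68/(7·48) = 1 − 408/336 = -0.214

-0.214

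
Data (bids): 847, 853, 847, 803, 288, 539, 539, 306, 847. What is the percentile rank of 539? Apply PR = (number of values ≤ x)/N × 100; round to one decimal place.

44.4

N = 9.
Strictly below 539: 2. Equal to 539: 2.
PR = 4/9 × 100 = 44.4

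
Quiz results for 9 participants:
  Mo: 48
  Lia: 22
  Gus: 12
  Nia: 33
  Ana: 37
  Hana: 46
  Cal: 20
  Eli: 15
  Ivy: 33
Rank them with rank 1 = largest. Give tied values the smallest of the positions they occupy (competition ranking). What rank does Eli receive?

Sorted (descending): 48, 46, 37, 33, 33, 22, 20, 15, 12
The 2 values of 33 occupy positions 4–5 → each gets rank 4.
Eli has value 15 → rank 8.

8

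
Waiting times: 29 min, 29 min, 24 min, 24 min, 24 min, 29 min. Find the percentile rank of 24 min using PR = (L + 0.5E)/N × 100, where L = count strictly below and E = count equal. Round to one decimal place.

N = 6.
Strictly below 24: 0. Equal to 24: 3.
PR = (0 + 0.5·3)/6 × 100 = 25.0

25.0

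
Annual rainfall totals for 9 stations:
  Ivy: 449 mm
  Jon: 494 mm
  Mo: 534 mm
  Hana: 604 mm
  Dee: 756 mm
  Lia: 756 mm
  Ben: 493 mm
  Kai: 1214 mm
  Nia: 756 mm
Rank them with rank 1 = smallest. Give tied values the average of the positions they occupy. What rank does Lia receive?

Sorted (ascending): 449, 493, 494, 534, 604, 756, 756, 756, 1214
The 3 values of 756 occupy positions 6–8 → average rank 7.
Lia has value 756 mm → rank 7.

7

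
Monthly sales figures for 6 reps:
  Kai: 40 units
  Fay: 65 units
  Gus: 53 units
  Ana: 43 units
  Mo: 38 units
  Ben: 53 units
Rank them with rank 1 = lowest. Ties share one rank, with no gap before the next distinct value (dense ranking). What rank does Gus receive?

4

Sorted (ascending): 38, 40, 43, 53, 53, 65
The 2 values of 53 share dense rank 4.
Remaining distinct values take the next consecutive integers.
Gus has value 53 units → rank 4.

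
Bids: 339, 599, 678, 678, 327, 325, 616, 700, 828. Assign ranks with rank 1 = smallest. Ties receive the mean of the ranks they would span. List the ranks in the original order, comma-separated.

Sorted (ascending): 325, 327, 339, 599, 616, 678, 678, 700, 828
The 2 values of 678 occupy positions 6–7 → average rank (6+7)/2 = 6.5.

3, 4, 6.5, 6.5, 2, 1, 5, 8, 9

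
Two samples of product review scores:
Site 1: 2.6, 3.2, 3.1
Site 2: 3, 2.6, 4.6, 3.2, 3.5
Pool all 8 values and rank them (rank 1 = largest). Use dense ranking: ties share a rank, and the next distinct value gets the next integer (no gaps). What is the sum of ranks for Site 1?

Sorted (descending): 4.6, 3.5, 3.2, 3.2, 3.1, 3, 2.6, 2.6
The 2 values of 3.2 share dense rank 3.
The 2 values of 2.6 share dense rank 6.
Remaining distinct values take the next consecutive integers.
Site 1 values → pooled ranks: 2.6→6, 3.2→3, 3.1→4
Rank sum = 6 + 3 + 4 = 13

13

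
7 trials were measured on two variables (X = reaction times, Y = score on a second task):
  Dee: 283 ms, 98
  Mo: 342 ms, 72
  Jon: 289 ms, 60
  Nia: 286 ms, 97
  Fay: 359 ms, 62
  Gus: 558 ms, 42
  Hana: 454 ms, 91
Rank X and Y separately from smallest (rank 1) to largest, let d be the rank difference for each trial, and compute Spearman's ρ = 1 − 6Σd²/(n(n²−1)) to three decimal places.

Ranks of variable 1: 1, 4, 3, 2, 5, 7, 6
Ranks of variable 2: 7, 4, 2, 6, 3, 1, 5
d = r₁ − r₂: -6, 0, 1, -4, 2, 6, 1
d²: 36, 0, 1, 16, 4, 36, 1; Σd² = 94
ρ = 1 − 6·94/(7·48) = 1 − 564/336 = -0.679

-0.679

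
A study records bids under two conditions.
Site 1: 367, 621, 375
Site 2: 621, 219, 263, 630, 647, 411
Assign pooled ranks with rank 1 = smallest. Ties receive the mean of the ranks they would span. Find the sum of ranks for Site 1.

Sorted (ascending): 219, 263, 367, 375, 411, 621, 621, 630, 647
The 2 values of 621 occupy positions 6–7 → average rank (6+7)/2 = 6.5.
Site 1 values → pooled ranks: 367→3, 621→6.5, 375→4
Rank sum = 3 + 6.5 + 4 = 13.5

13.5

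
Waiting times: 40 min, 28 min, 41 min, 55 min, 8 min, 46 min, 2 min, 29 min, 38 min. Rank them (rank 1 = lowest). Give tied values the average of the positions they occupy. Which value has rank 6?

Sorted (ascending): 2, 8, 28, 29, 38, 40, 41, 46, 55
No ties — each value takes its position as its rank.
Rank 6 → value 40.

40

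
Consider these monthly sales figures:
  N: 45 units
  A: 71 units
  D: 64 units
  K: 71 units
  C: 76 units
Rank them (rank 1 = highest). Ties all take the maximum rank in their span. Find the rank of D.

4

Sorted (descending): 76, 71, 71, 64, 45
The 2 values of 71 occupy positions 2–3 → each gets rank 3.
D has value 64 units → rank 4.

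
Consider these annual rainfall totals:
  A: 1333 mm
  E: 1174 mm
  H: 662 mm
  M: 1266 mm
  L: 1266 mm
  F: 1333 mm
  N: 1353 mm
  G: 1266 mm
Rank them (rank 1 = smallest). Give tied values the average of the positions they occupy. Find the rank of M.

4

Sorted (ascending): 662, 1174, 1266, 1266, 1266, 1333, 1333, 1353
The 3 values of 1266 occupy positions 3–5 → average rank 4.
The 2 values of 1333 occupy positions 6–7 → average rank (6+7)/2 = 6.5.
M has value 1266 mm → rank 4.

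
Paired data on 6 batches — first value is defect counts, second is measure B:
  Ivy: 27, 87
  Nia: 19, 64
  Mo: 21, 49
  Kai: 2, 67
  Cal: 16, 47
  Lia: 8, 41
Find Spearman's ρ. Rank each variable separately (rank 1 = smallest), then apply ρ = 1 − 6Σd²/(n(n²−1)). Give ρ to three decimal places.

0.371

Ranks of variable 1: 6, 4, 5, 1, 3, 2
Ranks of variable 2: 6, 4, 3, 5, 2, 1
d = r₁ − r₂: 0, 0, 2, -4, 1, 1
d²: 0, 0, 4, 16, 1, 1; Σd² = 22
ρ = 1 − 6·22/(6·35) = 1 − 132/210 = 0.371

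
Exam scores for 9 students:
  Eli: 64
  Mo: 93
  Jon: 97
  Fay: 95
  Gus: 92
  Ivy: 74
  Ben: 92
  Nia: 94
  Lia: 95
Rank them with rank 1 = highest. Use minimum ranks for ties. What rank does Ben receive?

Sorted (descending): 97, 95, 95, 94, 93, 92, 92, 74, 64
The 2 values of 95 occupy positions 2–3 → each gets rank 2.
The 2 values of 92 occupy positions 6–7 → each gets rank 6.
Ben has value 92 → rank 6.

6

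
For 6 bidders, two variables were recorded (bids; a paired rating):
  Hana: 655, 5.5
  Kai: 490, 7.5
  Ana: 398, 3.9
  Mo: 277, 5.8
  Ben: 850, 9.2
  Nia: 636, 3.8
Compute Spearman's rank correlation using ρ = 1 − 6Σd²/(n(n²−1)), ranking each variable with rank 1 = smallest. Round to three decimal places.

0.257

Ranks of variable 1: 5, 3, 2, 1, 6, 4
Ranks of variable 2: 3, 5, 2, 4, 6, 1
d = r₁ − r₂: 2, -2, 0, -3, 0, 3
d²: 4, 4, 0, 9, 0, 9; Σd² = 26
ρ = 1 − 6·26/(6·35) = 1 − 156/210 = 0.257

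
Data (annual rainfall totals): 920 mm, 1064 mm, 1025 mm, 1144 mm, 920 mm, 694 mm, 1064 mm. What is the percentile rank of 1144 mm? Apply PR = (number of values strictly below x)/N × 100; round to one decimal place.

N = 7.
Strictly below 1144: 6. Equal to 1144: 1.
PR = 6/7 × 100 = 85.7

85.7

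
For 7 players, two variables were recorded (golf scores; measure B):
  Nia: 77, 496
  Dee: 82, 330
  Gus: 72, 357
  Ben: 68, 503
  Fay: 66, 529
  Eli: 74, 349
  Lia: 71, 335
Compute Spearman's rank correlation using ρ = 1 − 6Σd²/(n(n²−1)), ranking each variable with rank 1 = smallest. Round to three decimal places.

Ranks of variable 1: 6, 7, 4, 2, 1, 5, 3
Ranks of variable 2: 5, 1, 4, 6, 7, 3, 2
d = r₁ − r₂: 1, 6, 0, -4, -6, 2, 1
d²: 1, 36, 0, 16, 36, 4, 1; Σd² = 94
ρ = 1 − 6·94/(7·48) = 1 − 564/336 = -0.679

-0.679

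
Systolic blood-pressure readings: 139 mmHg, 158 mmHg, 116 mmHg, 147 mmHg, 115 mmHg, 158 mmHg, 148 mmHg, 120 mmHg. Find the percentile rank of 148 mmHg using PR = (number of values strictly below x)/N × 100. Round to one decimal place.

N = 8.
Strictly below 148: 5. Equal to 148: 1.
PR = 5/8 × 100 = 62.5

62.5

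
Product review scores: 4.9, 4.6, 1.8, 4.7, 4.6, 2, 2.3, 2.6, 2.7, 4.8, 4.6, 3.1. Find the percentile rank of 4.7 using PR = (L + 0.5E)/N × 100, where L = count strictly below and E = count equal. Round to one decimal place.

N = 12.
Strictly below 4.7: 9. Equal to 4.7: 1.
PR = (9 + 0.5·1)/12 × 100 = 79.2

79.2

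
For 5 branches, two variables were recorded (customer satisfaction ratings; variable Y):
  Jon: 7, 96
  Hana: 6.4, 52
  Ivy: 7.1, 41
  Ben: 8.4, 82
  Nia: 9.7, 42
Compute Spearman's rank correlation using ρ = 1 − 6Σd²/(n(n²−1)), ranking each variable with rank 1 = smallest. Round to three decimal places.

-0.300

Ranks of variable 1: 2, 1, 3, 4, 5
Ranks of variable 2: 5, 3, 1, 4, 2
d = r₁ − r₂: -3, -2, 2, 0, 3
d²: 9, 4, 4, 0, 9; Σd² = 26
ρ = 1 − 6·26/(5·24) = 1 − 156/120 = -0.300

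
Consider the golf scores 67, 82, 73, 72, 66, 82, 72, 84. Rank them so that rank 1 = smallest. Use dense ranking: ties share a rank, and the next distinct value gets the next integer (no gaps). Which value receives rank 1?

Sorted (ascending): 66, 67, 72, 72, 73, 82, 82, 84
The 2 values of 72 share dense rank 3.
The 2 values of 82 share dense rank 5.
Remaining distinct values take the next consecutive integers.
Rank 1 → value 66.

66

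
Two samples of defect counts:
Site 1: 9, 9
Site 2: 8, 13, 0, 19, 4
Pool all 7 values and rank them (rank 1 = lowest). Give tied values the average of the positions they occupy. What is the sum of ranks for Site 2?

19

Sorted (ascending): 0, 4, 8, 9, 9, 13, 19
The 2 values of 9 occupy positions 4–5 → average rank (4+5)/2 = 4.5.
Site 2 values → pooled ranks: 8→3, 13→6, 0→1, 19→7, 4→2
Rank sum = 3 + 6 + 1 + 7 + 2 = 19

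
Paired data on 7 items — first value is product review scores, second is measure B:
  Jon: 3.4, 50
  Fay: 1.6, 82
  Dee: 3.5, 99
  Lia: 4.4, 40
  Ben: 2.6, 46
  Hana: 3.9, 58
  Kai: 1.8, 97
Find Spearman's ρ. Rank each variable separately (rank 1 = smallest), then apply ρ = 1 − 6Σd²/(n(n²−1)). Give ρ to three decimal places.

Ranks of variable 1: 4, 1, 5, 7, 3, 6, 2
Ranks of variable 2: 3, 5, 7, 1, 2, 4, 6
d = r₁ − r₂: 1, -4, -2, 6, 1, 2, -4
d²: 1, 16, 4, 36, 1, 4, 16; Σd² = 78
ρ = 1 − 6·78/(7·48) = 1 − 468/336 = -0.393

-0.393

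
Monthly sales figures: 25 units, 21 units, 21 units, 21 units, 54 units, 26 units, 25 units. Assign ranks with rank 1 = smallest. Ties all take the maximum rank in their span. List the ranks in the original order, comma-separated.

5, 3, 3, 3, 7, 6, 5

Sorted (ascending): 21, 21, 21, 25, 25, 26, 54
The 3 values of 21 occupy positions 1–3 → each gets rank 3.
The 2 values of 25 occupy positions 4–5 → each gets rank 5.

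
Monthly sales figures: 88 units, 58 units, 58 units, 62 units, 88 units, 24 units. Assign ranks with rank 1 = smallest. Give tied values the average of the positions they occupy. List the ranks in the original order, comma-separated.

Sorted (ascending): 24, 58, 58, 62, 88, 88
The 2 values of 58 occupy positions 2–3 → average rank (2+3)/2 = 2.5.
The 2 values of 88 occupy positions 5–6 → average rank (5+6)/2 = 5.5.

5.5, 2.5, 2.5, 4, 5.5, 1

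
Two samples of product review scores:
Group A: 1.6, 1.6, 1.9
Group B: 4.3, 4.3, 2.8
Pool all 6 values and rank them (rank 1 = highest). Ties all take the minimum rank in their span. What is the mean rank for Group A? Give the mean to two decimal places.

4.67

Sorted (descending): 4.3, 4.3, 2.8, 1.9, 1.6, 1.6
The 2 values of 4.3 occupy positions 1–2 → each gets rank 1.
The 2 values of 1.6 occupy positions 5–6 → each gets rank 5.
Group A values → pooled ranks: 1.6→5, 1.6→5, 1.9→4
Mean rank = (5 + 5 + 4) / 3 = 4.67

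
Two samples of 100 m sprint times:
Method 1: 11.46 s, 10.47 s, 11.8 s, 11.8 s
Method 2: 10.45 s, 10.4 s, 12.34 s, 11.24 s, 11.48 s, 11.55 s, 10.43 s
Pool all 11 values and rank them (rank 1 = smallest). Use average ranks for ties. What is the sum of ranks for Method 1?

29

Sorted (ascending): 10.4, 10.43, 10.45, 10.47, 11.24, 11.46, 11.48, 11.55, 11.8, 11.8, 12.34
The 2 values of 11.8 occupy positions 9–10 → average rank (9+10)/2 = 9.5.
Method 1 values → pooled ranks: 11.46→6, 10.47→4, 11.8→9.5, 11.8→9.5
Rank sum = 6 + 4 + 9.5 + 9.5 = 29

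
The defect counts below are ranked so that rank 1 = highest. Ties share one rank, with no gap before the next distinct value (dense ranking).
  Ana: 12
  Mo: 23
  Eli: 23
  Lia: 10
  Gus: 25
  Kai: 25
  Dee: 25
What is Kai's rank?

1

Sorted (descending): 25, 25, 25, 23, 23, 12, 10
The 3 values of 25 share dense rank 1.
The 2 values of 23 share dense rank 2.
Remaining distinct values take the next consecutive integers.
Kai has value 25 → rank 1.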